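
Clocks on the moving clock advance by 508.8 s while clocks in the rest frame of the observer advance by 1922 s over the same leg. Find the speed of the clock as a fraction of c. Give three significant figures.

The proper time is measured on the moving clock (both events occur at the clock's location); Δt is measured in the rest frame of the observer. γ = Δt/τ = 1922/508.8 = 3.778.
β = √(1 − 1/γ²) = √(1 − 0.07008) = √0.9299

v = 0.964c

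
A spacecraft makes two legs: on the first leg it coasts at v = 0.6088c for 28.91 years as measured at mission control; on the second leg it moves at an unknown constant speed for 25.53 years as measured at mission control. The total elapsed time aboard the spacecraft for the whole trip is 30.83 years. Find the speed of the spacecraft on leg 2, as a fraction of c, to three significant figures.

Leg 1: γ = 1/√(1 − 0.6088²) = 1/√0.6294 = 1.261; τ_1 = 28.91/1.261 = 22.93 years.
Leg 2: speed unknown; τ_2 = 25.53/γ_2.
Total proper time: 22.93 + τ_2 = 30.83, so τ_2 = 30.83 − 22.93 = 7.895 years.
γ_2 = 25.53/7.895 = 3.234; β = √(1 − 1/γ²) = √0.9044.

β = 0.951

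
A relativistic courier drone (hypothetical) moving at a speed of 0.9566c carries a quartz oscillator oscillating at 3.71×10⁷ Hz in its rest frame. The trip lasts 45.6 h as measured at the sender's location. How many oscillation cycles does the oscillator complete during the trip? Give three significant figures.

N = 1.77×10¹²

γ = 1/√(1 − 0.9566²) = 1/√0.08492 = 3.432
The oscillator's own cycle count is N = f × τ where τ is the proper time aboard the drone. τ = Δt/γ = 45.6/3.432 = 13.29 h = 4.784×10⁴ s.
N = 3.71×10⁷ × 4.784×10⁴ = 1.775×10¹².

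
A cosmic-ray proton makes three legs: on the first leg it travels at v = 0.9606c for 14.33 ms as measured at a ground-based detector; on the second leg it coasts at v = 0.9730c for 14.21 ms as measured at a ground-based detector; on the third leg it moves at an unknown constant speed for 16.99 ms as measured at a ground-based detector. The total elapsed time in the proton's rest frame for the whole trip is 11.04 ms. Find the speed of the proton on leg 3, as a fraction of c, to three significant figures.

Leg 1: γ = 1/√(1 − 0.9606²) = 1/√0.07725 = 3.598; τ_1 = 14.33/3.598 = 3.983 ms.
Leg 2: γ = 1/√(1 − 0.9730²) = 1/√0.05327 = 4.333; τ_2 = 14.21/4.333 = 3.280 ms.
Leg 3: speed unknown; τ_3 = 16.99/γ_3.
Total proper time: 3.983 + 3.280 + τ_3 = 11.04, so τ_3 = 11.04 − 7.263 = 3.777 ms.
γ_3 = 16.99/3.777 = 4.498; β = √(1 − 1/γ²) = √0.9506.

β = 0.975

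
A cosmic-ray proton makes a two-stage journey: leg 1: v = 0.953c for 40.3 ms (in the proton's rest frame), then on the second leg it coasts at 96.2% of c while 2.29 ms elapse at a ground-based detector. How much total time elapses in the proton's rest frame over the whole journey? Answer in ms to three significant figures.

τ = 40.9 ms

Leg 1: 40.3 ms is already measured in the proton's rest frame.
Leg 2: β = 0.962; γ = 1/√(1 − 0.962²) = 1/√0.07456 = 3.662; τ_2 = 2.29/3.662 = 0.6253 ms.
Total: 40.30 + 0.6253 ms.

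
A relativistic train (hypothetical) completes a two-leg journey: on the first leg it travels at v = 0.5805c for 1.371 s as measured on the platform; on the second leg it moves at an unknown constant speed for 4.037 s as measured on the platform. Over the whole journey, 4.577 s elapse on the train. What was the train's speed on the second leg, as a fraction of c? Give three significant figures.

β = 0.515

Leg 1: γ = 1/√(1 − 0.5805²) = 1/√0.6630 = 1.228; τ_1 = 1.371/1.228 = 1.116 s.
Leg 2: speed unknown; τ_2 = 4.037/γ_2.
Total proper time: 1.116 + τ_2 = 4.577, so τ_2 = 4.577 − 1.116 = 3.461 s.
γ_2 = 4.037/3.461 = 1.167; β = √(1 − 1/γ²) = √0.2652.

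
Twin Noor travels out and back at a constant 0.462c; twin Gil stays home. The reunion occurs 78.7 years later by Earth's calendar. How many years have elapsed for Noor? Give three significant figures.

γ = 1/√(1 − 0.462²) = 1/√0.7866 = 1.128
Noor's clock measures proper time along the trip: τ = Δt/γ = 78.7/1.128 years.

τ = 69.8 years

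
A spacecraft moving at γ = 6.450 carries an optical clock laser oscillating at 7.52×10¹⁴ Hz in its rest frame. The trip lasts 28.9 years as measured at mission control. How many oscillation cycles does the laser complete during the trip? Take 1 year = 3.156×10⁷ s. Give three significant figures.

γ = 6.450
The oscillator's own cycle count is N = f × τ where τ is the proper time aboard the spacecraft. τ = Δt/γ = 28.9/6.450 = 4.481 years = 1.414×10⁸ s.
N = 7.52×10¹⁴ × 1.414×10⁸ = 1.063×10²³.

N = 1.06×10²³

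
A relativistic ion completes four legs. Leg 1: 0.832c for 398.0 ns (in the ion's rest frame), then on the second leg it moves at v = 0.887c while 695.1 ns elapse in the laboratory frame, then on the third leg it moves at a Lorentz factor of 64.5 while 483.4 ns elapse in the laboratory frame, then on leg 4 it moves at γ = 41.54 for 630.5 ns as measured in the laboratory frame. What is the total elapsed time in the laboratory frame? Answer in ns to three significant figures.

Δt = 2530 ns

Leg 1: γ = 1/√(1 − 0.832²) = 1/√0.3078 = 1.803; Δt_1 = 1.803 × 398.0 = 717.4 ns.
Leg 2: 695.1 ns is already measured in the laboratory frame.
Leg 3: 483.4 ns is already measured in the laboratory frame.
Leg 4: 630.5 ns is already measured in the laboratory frame.
Total: 717.4 + 695.1 + 483.4 + 630.5 ns.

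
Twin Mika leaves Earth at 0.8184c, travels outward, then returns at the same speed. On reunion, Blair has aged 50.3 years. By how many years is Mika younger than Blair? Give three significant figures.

Δt − τ = 21.4 years

γ = 1/√(1 − 0.8184²) = 1/√0.3302 = 1.740
Mika's elapsed proper time: τ = 50.3/1.740 = 28.90 years.
Age gap = Δt − τ = 50.3 − 28.90 years.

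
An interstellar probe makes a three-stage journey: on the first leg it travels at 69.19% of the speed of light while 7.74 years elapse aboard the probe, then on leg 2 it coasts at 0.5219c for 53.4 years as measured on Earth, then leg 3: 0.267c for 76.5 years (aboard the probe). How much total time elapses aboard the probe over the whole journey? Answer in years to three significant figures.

τ = 130 years

Leg 1: 7.74 years is already measured aboard the probe.
Leg 2: γ = 1/√(1 − 0.5219²) = 1/√0.7276 = 1.172; τ_2 = 53.4/1.172 = 45.55 years.
Leg 3: 76.5 years is already measured aboard the probe.
Total: 7.740 + 45.55 + 76.50 years.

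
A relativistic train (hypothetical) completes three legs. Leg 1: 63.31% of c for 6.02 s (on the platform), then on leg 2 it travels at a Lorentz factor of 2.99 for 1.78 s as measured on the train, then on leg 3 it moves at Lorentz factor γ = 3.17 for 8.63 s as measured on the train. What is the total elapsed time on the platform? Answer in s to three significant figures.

Δt = 38.7 s

Leg 1: 6.02 s is already measured on the platform.
Leg 2: γ = 2.99; Δt_2 = 2.990 × 1.78 = 5.322 s.
Leg 3: γ = 3.17; Δt_3 = 3.170 × 8.63 = 27.36 s.
Total: 6.020 + 5.322 + 27.36 s.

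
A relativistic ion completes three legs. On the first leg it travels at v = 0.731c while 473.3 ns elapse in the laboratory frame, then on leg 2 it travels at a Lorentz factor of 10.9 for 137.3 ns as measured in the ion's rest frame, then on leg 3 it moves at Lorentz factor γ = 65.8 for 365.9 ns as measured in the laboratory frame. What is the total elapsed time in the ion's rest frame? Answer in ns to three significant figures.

τ = 466 ns

Leg 1: γ = 1/√(1 − 0.731²) = 1/√0.4656 = 1.465; τ_1 = 473.3/1.465 = 323.0 ns.
Leg 2: 137.3 ns is already measured in the ion's rest frame.
Leg 3: γ = 65.8; τ_3 = 365.9/65.80 = 5.561 ns.
Total: 323.0 + 137.3 + 5.561 ns.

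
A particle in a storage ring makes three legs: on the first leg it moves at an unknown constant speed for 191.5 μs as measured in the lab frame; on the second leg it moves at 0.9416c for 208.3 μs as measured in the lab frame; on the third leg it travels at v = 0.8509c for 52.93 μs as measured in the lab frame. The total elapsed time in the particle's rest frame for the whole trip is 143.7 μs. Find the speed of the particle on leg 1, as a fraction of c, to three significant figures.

Leg 1: speed unknown; τ_1 = 191.5/γ_1.
Leg 2: γ = 1/√(1 − 0.9416²) = 1/√0.1134 = 2.970; τ_2 = 208.3/2.970 = 70.14 μs.
Leg 3: γ = 1/√(1 − 0.8509²) = 1/√0.2760 = 1.904; τ_3 = 52.93/1.904 = 27.81 μs.
Total proper time: τ_1 + 70.14 + 27.81 = 143.7, so τ_1 = 143.7 − 97.95 = 45.75 μs.
γ_1 = 191.5/45.75 = 4.186; β = √(1 − 1/γ²) = √0.9429.

β = 0.971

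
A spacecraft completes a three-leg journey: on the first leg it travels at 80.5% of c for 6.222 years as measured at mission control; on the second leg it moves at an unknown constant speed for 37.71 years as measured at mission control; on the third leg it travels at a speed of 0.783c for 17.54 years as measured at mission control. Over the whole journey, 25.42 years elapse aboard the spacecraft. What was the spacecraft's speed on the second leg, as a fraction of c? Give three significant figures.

Leg 1: β = 0.805; γ = 1/√(1 − 0.805²) = 1/√0.3520 = 1.686; τ_1 = 6.222/1.686 = 3.691 years.
Leg 2: speed unknown; τ_2 = 37.71/γ_2.
Leg 3: γ = 1/√(1 − 0.783²) = 1/√0.3869 = 1.608; τ_3 = 17.54/1.608 = 10.91 years.
Total proper time: 3.691 + τ_2 + 10.91 = 25.42, so τ_2 = 25.42 − 14.60 = 10.82 years.
γ_2 = 37.71/10.82 = 3.486; β = √(1 − 1/γ²) = √0.9177.

β = 0.958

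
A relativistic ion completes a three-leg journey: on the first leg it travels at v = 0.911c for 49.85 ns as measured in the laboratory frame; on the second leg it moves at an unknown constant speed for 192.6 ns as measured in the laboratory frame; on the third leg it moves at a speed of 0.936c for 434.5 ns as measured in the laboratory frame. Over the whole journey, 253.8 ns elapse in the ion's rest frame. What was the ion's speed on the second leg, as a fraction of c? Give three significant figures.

β = 0.909

Leg 1: γ = 1/√(1 − 0.911²) = 1/√0.1701 = 2.425; τ_1 = 49.85/2.425 = 20.56 ns.
Leg 2: speed unknown; τ_2 = 192.6/γ_2.
Leg 3: γ = 1/√(1 − 0.936²) = 1/√0.1239 = 2.841; τ_3 = 434.5/2.841 = 152.9 ns.
Total proper time: 20.56 + τ_2 + 152.9 = 253.8, so τ_2 = 253.8 − 173.5 = 80.30 ns.
γ_2 = 192.6/80.30 = 2.399; β = √(1 − 1/γ²) = √0.8262.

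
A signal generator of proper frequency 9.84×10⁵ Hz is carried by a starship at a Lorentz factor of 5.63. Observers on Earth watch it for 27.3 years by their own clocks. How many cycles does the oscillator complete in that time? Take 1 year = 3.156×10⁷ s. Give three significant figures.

N = 1.51×10¹⁴

γ = 5.63
During 27.3 years of lab time, the oscillator's proper time advances by τ = Δt/γ = 27.3/5.630 = 4.849 years = 1.530×10⁸ s.
N = f × τ = 9.84×10⁵ × 1.530×10⁸ = 1.506×10¹⁴.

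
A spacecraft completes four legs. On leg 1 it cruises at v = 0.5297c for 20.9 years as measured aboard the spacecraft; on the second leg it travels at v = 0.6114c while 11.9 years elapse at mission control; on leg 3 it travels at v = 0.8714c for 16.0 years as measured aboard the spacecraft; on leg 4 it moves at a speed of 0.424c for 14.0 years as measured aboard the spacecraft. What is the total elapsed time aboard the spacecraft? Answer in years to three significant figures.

τ = 60.3 years

Leg 1: 20.9 years is already measured aboard the spacecraft.
Leg 2: γ = 1/√(1 − 0.6114²) = 1/√0.6262 = 1.264; τ_2 = 11.9/1.264 = 9.417 years.
Leg 3: 16.0 years is already measured aboard the spacecraft.
Leg 4: 14.0 years is already measured aboard the spacecraft.
Total: 20.90 + 9.417 + 16.00 + 14.00 years.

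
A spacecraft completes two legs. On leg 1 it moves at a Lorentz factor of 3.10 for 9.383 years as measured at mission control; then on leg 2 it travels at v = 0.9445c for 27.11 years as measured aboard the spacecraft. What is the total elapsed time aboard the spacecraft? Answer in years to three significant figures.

τ = 30.1 years

Leg 1: γ = 3.10; τ_1 = 9.383/3.100 = 3.027 years.
Leg 2: 27.11 years is already measured aboard the spacecraft.
Total: 3.027 + 27.11 years.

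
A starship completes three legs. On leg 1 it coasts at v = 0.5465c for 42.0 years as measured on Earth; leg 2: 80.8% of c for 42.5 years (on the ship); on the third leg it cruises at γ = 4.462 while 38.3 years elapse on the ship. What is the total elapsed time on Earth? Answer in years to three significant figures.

Δt = 285 years

Leg 1: 42.0 years is already measured on Earth.
Leg 2: β = 0.808; γ = 1/√(1 − 0.808²) = 1/√0.3471 = 1.697; Δt_2 = 1.697 × 42.5 = 72.13 years.
Leg 3: γ = 4.462; Δt_3 = 4.462 × 38.3 = 170.9 years.
Total: 42.00 + 72.13 + 170.9 years.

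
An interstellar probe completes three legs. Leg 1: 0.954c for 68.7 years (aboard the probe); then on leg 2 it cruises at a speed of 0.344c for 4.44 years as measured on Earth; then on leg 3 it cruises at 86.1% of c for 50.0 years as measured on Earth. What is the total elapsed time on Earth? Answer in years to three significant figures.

Δt = 284 years

Leg 1: γ = 1/√(1 − 0.954²) = 1/√0.08988 = 3.335; Δt_1 = 3.335 × 68.7 = 229.1 years.
Leg 2: 4.44 years is already measured on Earth.
Leg 3: 50.0 years is already measured on Earth.
Total: 229.1 + 4.440 + 50.00 years.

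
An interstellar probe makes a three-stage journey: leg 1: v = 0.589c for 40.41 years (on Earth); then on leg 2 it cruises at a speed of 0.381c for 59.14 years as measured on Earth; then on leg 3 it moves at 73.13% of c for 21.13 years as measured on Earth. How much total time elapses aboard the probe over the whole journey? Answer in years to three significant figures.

τ = 102 years

Leg 1: γ = 1/√(1 − 0.589²) = 1/√0.6531 = 1.237; τ_1 = 40.41/1.237 = 32.66 years.
Leg 2: γ = 1/√(1 − 0.381²) = 1/√0.8548 = 1.082; τ_2 = 59.14/1.082 = 54.68 years.
Leg 3: β = 0.7313; γ = 1/√(1 − 0.7313²) = 1/√0.4652 = 1.466; τ_3 = 21.13/1.466 = 14.41 years.
Total: 32.66 + 54.68 + 14.41 years.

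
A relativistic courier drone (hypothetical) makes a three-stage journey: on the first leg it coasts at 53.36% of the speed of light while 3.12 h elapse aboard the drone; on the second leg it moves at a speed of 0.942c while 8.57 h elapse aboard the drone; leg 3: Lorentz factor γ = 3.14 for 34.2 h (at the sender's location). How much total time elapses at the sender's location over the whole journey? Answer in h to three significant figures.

Leg 1: β = 0.5336; γ = 1/√(1 − 0.5336²) = 1/√0.7153 = 1.182; Δt_1 = 1.182 × 3.12 = 3.689 h.
Leg 2: γ = 1/√(1 − 0.942²) = 1/√0.1126 = 2.980; Δt_2 = 2.980 × 8.57 = 25.54 h.
Leg 3: 34.2 h is already measured at the sender's location.
Total: 3.689 + 25.54 + 34.20 h.

Δt = 63.4 h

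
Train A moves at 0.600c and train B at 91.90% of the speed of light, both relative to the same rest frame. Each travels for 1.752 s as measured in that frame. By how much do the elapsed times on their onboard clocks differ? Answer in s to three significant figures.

A: γ = 1/√(1 − 0.600²) = 5/4 = 1.250; τ_A = 1.752/1.250 = 1.402 s.
B: β = 0.9190; γ = 1/√(1 − 0.9190²) = 1/√0.1554 = 2.536; τ_B = 1.752/2.536 = 0.6907 s.

|τ_A − τ_B| = 0.711 s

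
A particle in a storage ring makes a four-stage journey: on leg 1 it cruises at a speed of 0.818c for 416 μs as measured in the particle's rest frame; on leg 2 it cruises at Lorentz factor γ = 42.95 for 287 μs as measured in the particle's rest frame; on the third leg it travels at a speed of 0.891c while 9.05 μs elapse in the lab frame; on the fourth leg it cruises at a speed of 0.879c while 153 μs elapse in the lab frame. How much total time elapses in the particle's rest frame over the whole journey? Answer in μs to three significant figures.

τ = 780 μs

Leg 1: 416 μs is already measured in the particle's rest frame.
Leg 2: 287 μs is already measured in the particle's rest frame.
Leg 3: γ = 1/√(1 − 0.891²) = 1/√0.2061 = 2.203; τ_3 = 9.05/2.203 = 4.109 μs.
Leg 4: γ = 1/√(1 − 0.879²) = 1/√0.2274 = 2.097; τ_4 = 153/2.097 = 72.95 μs.
Total: 416.0 + 287.0 + 4.109 + 72.95 μs.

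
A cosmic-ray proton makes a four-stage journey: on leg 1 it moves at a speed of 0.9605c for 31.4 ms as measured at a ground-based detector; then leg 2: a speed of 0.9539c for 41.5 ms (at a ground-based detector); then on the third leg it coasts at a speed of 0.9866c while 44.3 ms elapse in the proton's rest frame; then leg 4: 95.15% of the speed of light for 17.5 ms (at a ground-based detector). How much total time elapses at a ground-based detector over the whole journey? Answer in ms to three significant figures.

Δt = 362 ms

Leg 1: 31.4 ms is already measured at a ground-based detector.
Leg 2: 41.5 ms is already measured at a ground-based detector.
Leg 3: γ = 1/√(1 − 0.9866²) = 1/√0.02662 = 6.129; Δt_3 = 6.129 × 44.3 = 271.5 ms.
Leg 4: 17.5 ms is already measured at a ground-based detector.
Total: 31.40 + 41.50 + 271.5 + 17.50 ms.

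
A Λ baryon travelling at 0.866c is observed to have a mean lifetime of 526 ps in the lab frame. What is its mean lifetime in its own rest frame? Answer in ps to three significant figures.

τ₀ = 263 ps

γ = 1/√(1 − 0.866²) = 1/√0.2500 = 2.000
The lab-frame lifetime is the dilated interval; the proper lifetime is τ₀ = Δt/γ = 526/2.000 ps.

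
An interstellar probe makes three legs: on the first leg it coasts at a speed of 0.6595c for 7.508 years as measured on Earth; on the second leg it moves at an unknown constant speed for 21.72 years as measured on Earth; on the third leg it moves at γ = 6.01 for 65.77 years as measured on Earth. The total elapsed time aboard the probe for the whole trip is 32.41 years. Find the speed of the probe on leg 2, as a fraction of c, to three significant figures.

β = 0.685

Leg 1: γ = 1/√(1 − 0.6595²) = 1/√0.5651 = 1.330; τ_1 = 7.508/1.330 = 5.644 years.
Leg 2: speed unknown; τ_2 = 21.72/γ_2.
Leg 3: γ = 6.01; τ_3 = 65.77/6.010 = 10.94 years.
Total proper time: 5.644 + τ_2 + 10.94 = 32.41, so τ_2 = 32.41 − 16.59 = 15.82 years.
γ_2 = 21.72/15.82 = 1.373; β = √(1 − 1/γ²) = √0.4693.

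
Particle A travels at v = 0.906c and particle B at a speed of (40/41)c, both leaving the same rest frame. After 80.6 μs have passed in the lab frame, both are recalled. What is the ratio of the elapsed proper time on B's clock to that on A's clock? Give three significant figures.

τ_B/τ_A = 0.519

A: γ = 1/√(1 − 0.906²) = 1/√0.1792 = 2.363. B: γ = 1/√(1 − (40/41)²) = 41/9 ≈ 4.556.
τ_A/τ_B = γ_B/γ_A = 4.556/2.363 = 1.928, so τ_B/τ_A = 0.5186.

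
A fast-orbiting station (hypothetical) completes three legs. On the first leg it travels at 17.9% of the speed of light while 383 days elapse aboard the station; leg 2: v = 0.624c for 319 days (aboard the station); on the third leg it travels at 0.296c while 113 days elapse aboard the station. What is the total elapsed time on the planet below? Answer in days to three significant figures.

Leg 1: β = 0.179; γ = 1/√(1 − 0.179²) = 1/√0.9680 = 1.016; Δt_1 = 1.016 × 383 = 389.3 days.
Leg 2: γ = 1/√(1 − 0.624²) = 1/√0.6106 = 1.280; Δt_2 = 1.280 × 319 = 408.2 days.
Leg 3: γ = 1/√(1 − 0.296²) = 1/√0.9124 = 1.047; Δt_3 = 1.047 × 113 = 118.3 days.
Total: 389.3 + 408.2 + 118.3 days.

Δt = 916 days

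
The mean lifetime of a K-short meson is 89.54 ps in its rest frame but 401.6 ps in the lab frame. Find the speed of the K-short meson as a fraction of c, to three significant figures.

v = 0.975c

γ = Δt/τ₀ = 401.6/89.54 = 4.485
β = √(1 − 1/γ²) = √(1 − 0.04971) = √0.9503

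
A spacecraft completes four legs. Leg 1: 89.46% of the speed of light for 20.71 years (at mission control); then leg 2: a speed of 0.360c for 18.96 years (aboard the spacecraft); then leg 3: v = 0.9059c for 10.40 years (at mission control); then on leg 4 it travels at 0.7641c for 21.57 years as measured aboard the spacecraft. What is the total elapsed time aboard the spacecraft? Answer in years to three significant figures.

τ = 54.2 years

Leg 1: β = 0.8946; γ = 1/√(1 − 0.8946²) = 1/√0.1997 = 2.238; τ_1 = 20.71/2.238 = 9.255 years.
Leg 2: 18.96 years is already measured aboard the spacecraft.
Leg 3: γ = 1/√(1 − 0.9059²) = 1/√0.1793 = 2.361; τ_3 = 10.40/2.361 = 4.404 years.
Leg 4: 21.57 years is already measured aboard the spacecraft.
Total: 9.255 + 18.96 + 4.404 + 21.57 years.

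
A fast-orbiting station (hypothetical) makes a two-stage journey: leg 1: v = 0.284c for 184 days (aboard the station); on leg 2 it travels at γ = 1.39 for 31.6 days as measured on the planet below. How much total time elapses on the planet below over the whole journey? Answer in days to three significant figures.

Leg 1: γ = 1/√(1 − 0.284²) = 1/√0.9193 = 1.043; Δt_1 = 1.043 × 184 = 191.9 days.
Leg 2: 31.6 days is already measured on the planet below.
Total: 191.9 + 31.60 days.

Δt = 224 days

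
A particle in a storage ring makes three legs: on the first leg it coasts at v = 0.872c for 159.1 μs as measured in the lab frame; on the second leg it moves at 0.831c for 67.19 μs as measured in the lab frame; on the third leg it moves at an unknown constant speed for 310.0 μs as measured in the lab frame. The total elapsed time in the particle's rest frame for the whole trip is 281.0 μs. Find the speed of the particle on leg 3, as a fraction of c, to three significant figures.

Leg 1: γ = 1/√(1 − 0.872²) = 1/√0.2396 = 2.043; τ_1 = 159.1/2.043 = 77.88 μs.
Leg 2: γ = 1/√(1 − 0.831²) = 1/√0.3094 = 1.798; τ_2 = 67.19/1.798 = 37.38 μs.
Leg 3: speed unknown; τ_3 = 310.0/γ_3.
Total proper time: 77.88 + 37.38 + τ_3 = 281.0, so τ_3 = 281.0 − 115.3 = 165.7 μs.
γ_3 = 310.0/165.7 = 1.870; β = √(1 − 1/γ²) = √0.7141.

β = 0.845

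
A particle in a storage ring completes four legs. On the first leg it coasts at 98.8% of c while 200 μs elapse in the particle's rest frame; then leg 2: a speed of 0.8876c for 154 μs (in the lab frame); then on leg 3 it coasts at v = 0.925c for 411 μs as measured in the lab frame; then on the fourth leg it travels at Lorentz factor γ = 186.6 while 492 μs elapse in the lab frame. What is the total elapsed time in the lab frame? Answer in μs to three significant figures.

Δt = 2350 μs

Leg 1: β = 0.988; γ = 1/√(1 − 0.988²) = 1/√0.02386 = 6.474; Δt_1 = 6.474 × 200 = 1295 μs.
Leg 2: 154 μs is already measured in the lab frame.
Leg 3: 411 μs is already measured in the lab frame.
Leg 4: 492 μs is already measured in the lab frame.
Total: 1295 + 154.0 + 411.0 + 492.0 μs.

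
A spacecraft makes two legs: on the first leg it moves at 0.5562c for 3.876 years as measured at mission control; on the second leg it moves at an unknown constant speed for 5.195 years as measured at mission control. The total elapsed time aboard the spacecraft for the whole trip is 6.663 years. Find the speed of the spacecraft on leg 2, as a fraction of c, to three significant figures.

β = 0.749

Leg 1: γ = 1/√(1 − 0.5562²) = 1/√0.6906 = 1.203; τ_1 = 3.876/1.203 = 3.221 years.
Leg 2: speed unknown; τ_2 = 5.195/γ_2.
Total proper time: 3.221 + τ_2 = 6.663, so τ_2 = 6.663 − 3.221 = 3.442 years.
γ_2 = 5.195/3.442 = 1.509; β = √(1 − 1/γ²) = √0.5611.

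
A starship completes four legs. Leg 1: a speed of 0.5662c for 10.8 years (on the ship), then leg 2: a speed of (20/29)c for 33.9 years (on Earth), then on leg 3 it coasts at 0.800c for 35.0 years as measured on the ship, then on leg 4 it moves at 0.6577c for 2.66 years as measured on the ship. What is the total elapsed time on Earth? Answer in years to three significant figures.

Leg 1: γ = 1/√(1 − 0.5662²) = 1/√0.6794 = 1.213; Δt_1 = 1.213 × 10.8 = 13.10 years.
Leg 2: 33.9 years is already measured on Earth.
Leg 3: γ = 1/√(1 − 0.800²) = 1/√0.3600 = 1.667; Δt_3 = 1.667 × 35.0 = 58.33 years.
Leg 4: γ = 1/√(1 − 0.6577²) = 1/√0.5674 = 1.328; Δt_4 = 1.328 × 2.66 = 3.531 years.
Total: 13.10 + 33.90 + 58.33 + 3.531 years.

Δt = 109 years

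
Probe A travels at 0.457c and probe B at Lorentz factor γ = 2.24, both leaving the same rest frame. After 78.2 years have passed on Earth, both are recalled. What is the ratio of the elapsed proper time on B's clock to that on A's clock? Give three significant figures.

τ_B/τ_A = 0.502

A: γ = 1/√(1 − 0.457²) = 1/√0.7912 = 1.124. B: γ = 2.24.
τ_A/τ_B = γ_B/γ_A = 2.240/1.124 = 1.992, so τ_B/τ_A = 0.5019.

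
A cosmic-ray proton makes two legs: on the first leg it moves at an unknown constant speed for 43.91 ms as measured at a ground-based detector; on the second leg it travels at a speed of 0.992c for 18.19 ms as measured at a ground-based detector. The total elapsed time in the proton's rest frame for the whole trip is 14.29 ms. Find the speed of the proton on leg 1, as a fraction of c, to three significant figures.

Leg 1: speed unknown; τ_1 = 43.91/γ_1.
Leg 2: γ = 1/√(1 − 0.992²) = 1/√0.01594 = 7.922; τ_2 = 18.19/7.922 = 2.296 ms.
Total proper time: τ_1 + 2.296 = 14.29, so τ_1 = 14.29 − 2.296 = 11.99 ms.
γ_1 = 43.91/11.99 = 3.661; β = √(1 − 1/γ²) = √0.9254.

β = 0.962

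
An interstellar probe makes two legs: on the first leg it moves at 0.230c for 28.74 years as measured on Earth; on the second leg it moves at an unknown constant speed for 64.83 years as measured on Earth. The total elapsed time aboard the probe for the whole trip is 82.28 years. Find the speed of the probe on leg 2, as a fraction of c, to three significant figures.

Leg 1: γ = 1/√(1 − 0.230²) = 1/√0.9471 = 1.028; τ_1 = 28.74/1.028 = 27.97 years.
Leg 2: speed unknown; τ_2 = 64.83/γ_2.
Total proper time: 27.97 + τ_2 = 82.28, so τ_2 = 82.28 − 27.97 = 54.31 years.
γ_2 = 64.83/54.31 = 1.194; β = √(1 − 1/γ²) = √0.2982.

β = 0.546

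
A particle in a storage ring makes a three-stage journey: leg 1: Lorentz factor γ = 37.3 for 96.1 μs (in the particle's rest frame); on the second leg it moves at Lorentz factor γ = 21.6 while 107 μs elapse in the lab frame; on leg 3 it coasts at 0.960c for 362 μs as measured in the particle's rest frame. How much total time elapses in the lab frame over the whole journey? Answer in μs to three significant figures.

Δt = 4980 μs

Leg 1: γ = 37.3; Δt_1 = 37.30 × 96.1 = 3585 μs.
Leg 2: 107 μs is already measured in the lab frame.
Leg 3: γ = 1/√(1 − 0.960²) = 25/7 ≈ 3.571; Δt_3 = 3.571 × 362 = 1293 μs.
Total: 3585 + 107.0 + 1293 μs.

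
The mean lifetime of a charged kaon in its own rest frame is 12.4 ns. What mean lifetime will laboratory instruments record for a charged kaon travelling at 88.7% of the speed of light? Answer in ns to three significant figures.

Δt = 26.9 ns

β = 0.887; γ = 1/√(1 − 0.887²) = 1/√0.2132 = 2.166
The rest-frame lifetime is the proper time; the lab measures the dilated interval Δt = γτ₀ = 2.166 × 12.4 ns.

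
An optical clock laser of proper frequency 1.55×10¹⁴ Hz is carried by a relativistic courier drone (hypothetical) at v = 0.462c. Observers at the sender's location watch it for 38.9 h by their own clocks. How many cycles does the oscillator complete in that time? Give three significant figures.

γ = 1/√(1 − 0.462²) = 1/√0.7866 = 1.128
During 38.9 h of lab time, the oscillator's proper time advances by τ = Δt/γ = 38.9/1.128 = 34.50 h = 1.242×10⁵ s.
N = f × τ = 1.55×10¹⁴ × 1.242×10⁵ = 1.925×10¹⁹.

N = 1.93×10¹⁹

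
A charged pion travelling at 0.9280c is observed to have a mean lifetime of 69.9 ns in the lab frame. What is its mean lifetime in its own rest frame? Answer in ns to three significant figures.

γ = 1/√(1 − 0.9280²) = 1/√0.1388 = 2.684
The lab-frame lifetime is the dilated interval; the proper lifetime is τ₀ = Δt/γ = 69.9/2.684 ns.

τ₀ = 26.0 ns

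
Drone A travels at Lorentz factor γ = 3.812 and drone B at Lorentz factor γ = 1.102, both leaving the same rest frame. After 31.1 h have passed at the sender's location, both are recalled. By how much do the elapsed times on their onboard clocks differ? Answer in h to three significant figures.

A: γ = 3.812; τ_A = 31.1/3.812 = 8.158 h.
B: γ = 1.102; τ_B = 31.1/1.102 = 28.22 h.

|τ_A − τ_B| = 20.1 h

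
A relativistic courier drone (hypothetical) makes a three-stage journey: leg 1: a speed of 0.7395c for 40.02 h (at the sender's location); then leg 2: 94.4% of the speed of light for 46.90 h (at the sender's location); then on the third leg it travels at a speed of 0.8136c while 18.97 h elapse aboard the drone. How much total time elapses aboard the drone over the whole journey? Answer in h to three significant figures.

Leg 1: γ = 1/√(1 − 0.7395²) = 1/√0.4531 = 1.486; τ_1 = 40.02/1.486 = 26.94 h.
Leg 2: β = 0.944; γ = 1/√(1 − 0.944²) = 1/√0.1089 = 3.031; τ_2 = 46.90/3.031 = 15.47 h.
Leg 3: 18.97 h is already measured aboard the drone.
Total: 26.94 + 15.47 + 18.97 h.

τ = 61.4 h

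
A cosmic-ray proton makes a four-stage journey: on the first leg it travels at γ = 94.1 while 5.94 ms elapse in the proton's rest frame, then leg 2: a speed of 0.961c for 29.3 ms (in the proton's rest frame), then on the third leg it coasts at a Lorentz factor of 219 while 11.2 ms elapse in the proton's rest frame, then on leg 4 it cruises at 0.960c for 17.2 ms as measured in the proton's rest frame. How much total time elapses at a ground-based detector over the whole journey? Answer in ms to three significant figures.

Leg 1: γ = 94.1; Δt_1 = 94.10 × 5.94 = 559.0 ms.
Leg 2: γ = 1/√(1 − 0.961²) = 1/√0.07648 = 3.616; Δt_2 = 3.616 × 29.3 = 105.9 ms.
Leg 3: γ = 219; Δt_3 = 219.0 × 11.2 = 2453 ms.
Leg 4: γ = 1/√(1 − 0.960²) = 25/7 ≈ 3.571; Δt_4 = 3.571 × 17.2 = 61.43 ms.
Total: 559.0 + 105.9 + 2453 + 61.43 ms.

Δt = 3180 ms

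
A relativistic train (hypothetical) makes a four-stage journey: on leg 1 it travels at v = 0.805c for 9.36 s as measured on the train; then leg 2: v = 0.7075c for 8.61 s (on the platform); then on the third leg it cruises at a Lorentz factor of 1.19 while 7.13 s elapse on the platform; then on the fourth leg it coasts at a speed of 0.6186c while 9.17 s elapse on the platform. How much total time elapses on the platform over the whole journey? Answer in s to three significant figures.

Δt = 40.7 s

Leg 1: γ = 1/√(1 − 0.805²) = 1/√0.3520 = 1.686; Δt_1 = 1.686 × 9.36 = 15.78 s.
Leg 2: 8.61 s is already measured on the platform.
Leg 3: 7.13 s is already measured on the platform.
Leg 4: 9.17 s is already measured on the platform.
Total: 15.78 + 8.610 + 7.130 + 9.170 s.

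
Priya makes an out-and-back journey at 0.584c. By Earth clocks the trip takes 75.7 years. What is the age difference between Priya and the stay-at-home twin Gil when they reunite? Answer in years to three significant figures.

γ = 1/√(1 − 0.584²) = 1/√0.6589 = 1.232
Priya's elapsed proper time: τ = 75.7/1.232 = 61.45 years.
Age gap = Δt − τ = 75.7 − 61.45 years.

Δt − τ = 14.3 years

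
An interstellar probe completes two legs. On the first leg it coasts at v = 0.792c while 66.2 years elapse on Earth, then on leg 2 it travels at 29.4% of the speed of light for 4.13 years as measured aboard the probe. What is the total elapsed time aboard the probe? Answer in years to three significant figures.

τ = 44.5 years

Leg 1: γ = 1/√(1 − 0.792²) = 1/√0.3727 = 1.638; τ_1 = 66.2/1.638 = 40.42 years.
Leg 2: 4.13 years is already measured aboard the probe.
Total: 40.42 + 4.130 years.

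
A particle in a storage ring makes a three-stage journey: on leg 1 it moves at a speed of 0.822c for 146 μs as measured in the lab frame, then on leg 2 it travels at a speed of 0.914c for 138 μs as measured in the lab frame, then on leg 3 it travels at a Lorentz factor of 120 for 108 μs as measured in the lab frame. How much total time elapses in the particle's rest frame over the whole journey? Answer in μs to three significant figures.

Leg 1: γ = 1/√(1 − 0.822²) = 1/√0.3243 = 1.756; τ_1 = 146/1.756 = 83.15 μs.
Leg 2: γ = 1/√(1 − 0.914²) = 1/√0.1646 = 2.465; τ_2 = 138/2.465 = 55.99 μs.
Leg 3: γ = 120; τ_3 = 108/120.0 = 0.9000 μs.
Total: 83.15 + 55.99 + 0.9000 μs.

τ = 140 μs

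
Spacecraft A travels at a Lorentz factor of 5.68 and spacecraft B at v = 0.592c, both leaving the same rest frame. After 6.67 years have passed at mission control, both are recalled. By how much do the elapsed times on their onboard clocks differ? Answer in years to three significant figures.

A: γ = 5.68; τ_A = 6.67/5.680 = 1.174 years.
B: γ = 1/√(1 − 0.592²) = 1/√0.6495 = 1.241; τ_B = 6.67/1.241 = 5.376 years.

|τ_A − τ_B| = 4.20 years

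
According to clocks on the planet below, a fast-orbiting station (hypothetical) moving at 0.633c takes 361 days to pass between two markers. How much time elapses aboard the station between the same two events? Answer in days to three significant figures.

γ = 1/√(1 − 0.633²) = 1/√0.5993 = 1.292
The interval measured on the planet below is the dilated one; the clock aboard the station measures the proper time τ = Δt/γ = 361/1.292 days.

τ = 279 days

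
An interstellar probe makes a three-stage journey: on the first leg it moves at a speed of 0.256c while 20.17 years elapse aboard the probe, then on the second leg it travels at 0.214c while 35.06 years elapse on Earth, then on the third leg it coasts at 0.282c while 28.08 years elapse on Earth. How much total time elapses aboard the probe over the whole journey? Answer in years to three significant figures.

Leg 1: 20.17 years is already measured aboard the probe.
Leg 2: γ = 1/√(1 − 0.214²) = 1/√0.9542 = 1.024; τ_2 = 35.06/1.024 = 34.25 years.
Leg 3: γ = 1/√(1 − 0.282²) = 1/√0.9205 = 1.042; τ_3 = 28.08/1.042 = 26.94 years.
Total: 20.17 + 34.25 + 26.94 years.

τ = 81.4 years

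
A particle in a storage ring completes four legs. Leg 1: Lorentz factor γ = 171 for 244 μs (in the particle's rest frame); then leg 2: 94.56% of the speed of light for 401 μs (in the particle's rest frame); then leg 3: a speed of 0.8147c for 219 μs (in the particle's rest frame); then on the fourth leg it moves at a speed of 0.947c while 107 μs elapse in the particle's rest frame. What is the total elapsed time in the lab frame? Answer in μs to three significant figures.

Δt = 4.37×10⁴ μs

Leg 1: γ = 171; Δt_1 = 171.0 × 244 = 4.172×10⁴ μs.
Leg 2: β = 0.9456; γ = 1/√(1 − 0.9456²) = 1/√0.1058 = 3.074; Δt_2 = 3.074 × 401 = 1233 μs.
Leg 3: γ = 1/√(1 − 0.8147²) = 1/√0.3363 = 1.724; Δt_3 = 1.724 × 219 = 377.7 μs.
Leg 4: γ = 1/√(1 − 0.947²) = 1/√0.1032 = 3.113; Δt_4 = 3.113 × 107 = 333.1 μs.
Total: 4.172×10⁴ + 1233 + 377.7 + 333.1 μs.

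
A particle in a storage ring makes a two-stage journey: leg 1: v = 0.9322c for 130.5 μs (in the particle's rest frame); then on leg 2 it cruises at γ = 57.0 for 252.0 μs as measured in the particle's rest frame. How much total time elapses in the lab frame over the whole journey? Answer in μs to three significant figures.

Leg 1: γ = 1/√(1 − 0.9322²) = 1/√0.1310 = 2.763; Δt_1 = 2.763 × 130.5 = 360.6 μs.
Leg 2: γ = 57.0; Δt_2 = 57.00 × 252.0 = 1.436×10⁴ μs.
Total: 360.6 + 1.436×10⁴ μs.

Δt = 1.47×10⁴ μs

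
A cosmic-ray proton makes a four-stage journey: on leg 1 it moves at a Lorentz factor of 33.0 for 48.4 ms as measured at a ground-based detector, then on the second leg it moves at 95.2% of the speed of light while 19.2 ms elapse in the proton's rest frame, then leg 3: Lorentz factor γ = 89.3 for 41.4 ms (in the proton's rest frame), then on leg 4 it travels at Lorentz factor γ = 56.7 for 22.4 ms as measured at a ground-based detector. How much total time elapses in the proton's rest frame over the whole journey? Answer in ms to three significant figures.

τ = 62.5 ms

Leg 1: γ = 33.0; τ_1 = 48.4/33.00 = 1.467 ms.
Leg 2: 19.2 ms is already measured in the proton's rest frame.
Leg 3: 41.4 ms is already measured in the proton's rest frame.
Leg 4: γ = 56.7; τ_4 = 22.4/56.70 = 0.3951 ms.
Total: 1.467 + 19.20 + 41.40 + 0.3951 ms.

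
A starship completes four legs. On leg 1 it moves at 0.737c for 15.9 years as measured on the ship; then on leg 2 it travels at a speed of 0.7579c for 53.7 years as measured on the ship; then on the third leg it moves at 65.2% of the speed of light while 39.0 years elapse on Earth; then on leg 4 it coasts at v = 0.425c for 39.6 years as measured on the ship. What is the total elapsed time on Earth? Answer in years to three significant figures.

Leg 1: γ = 1/√(1 − 0.737²) = 1/√0.4568 = 1.480; Δt_1 = 1.480 × 15.9 = 23.52 years.
Leg 2: γ = 1/√(1 − 0.7579²) = 1/√0.4256 = 1.533; Δt_2 = 1.533 × 53.7 = 82.32 years.
Leg 3: 39.0 years is already measured on Earth.
Leg 4: γ = 1/√(1 − 0.425²) = 1/√0.8194 = 1.105; Δt_4 = 1.105 × 39.6 = 43.75 years.
Total: 23.52 + 82.32 + 39.00 + 43.75 years.

Δt = 189 years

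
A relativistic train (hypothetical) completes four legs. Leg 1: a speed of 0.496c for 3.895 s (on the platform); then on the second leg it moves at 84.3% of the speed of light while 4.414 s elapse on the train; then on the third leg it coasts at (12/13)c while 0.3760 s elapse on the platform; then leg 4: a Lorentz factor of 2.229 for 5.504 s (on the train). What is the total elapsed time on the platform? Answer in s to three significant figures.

Leg 1: 3.895 s is already measured on the platform.
Leg 2: β = 0.843; γ = 1/√(1 − 0.843²) = 1/√0.2894 = 1.859; Δt_2 = 1.859 × 4.414 = 8.206 s.
Leg 3: 0.3760 s is already measured on the platform.
Leg 4: γ = 2.229; Δt_4 = 2.229 × 5.504 = 12.27 s.
Total: 3.895 + 8.206 + 0.3760 + 12.27 s.

Δt = 24.7 s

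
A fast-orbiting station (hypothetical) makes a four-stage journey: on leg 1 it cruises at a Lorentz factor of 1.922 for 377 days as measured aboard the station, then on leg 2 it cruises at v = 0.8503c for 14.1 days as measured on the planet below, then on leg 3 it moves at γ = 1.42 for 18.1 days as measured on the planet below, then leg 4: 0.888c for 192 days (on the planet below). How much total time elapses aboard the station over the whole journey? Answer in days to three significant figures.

τ = 485 days

Leg 1: 377 days is already measured aboard the station.
Leg 2: γ = 1/√(1 − 0.8503²) = 1/√0.2770 = 1.900; τ_2 = 14.1/1.900 = 7.421 days.
Leg 3: γ = 1.42; τ_3 = 18.1/1.420 = 12.75 days.
Leg 4: γ = 1/√(1 − 0.888²) = 1/√0.2115 = 2.175; τ_4 = 192/2.175 = 88.29 days.
Total: 377.0 + 7.421 + 12.75 + 88.29 days.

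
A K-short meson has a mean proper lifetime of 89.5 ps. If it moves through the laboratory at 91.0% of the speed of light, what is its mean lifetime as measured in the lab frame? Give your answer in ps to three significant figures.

Δt = 216 ps

β = 0.910; γ = 1/√(1 − 0.910²) = 1/√0.1719 = 2.412
The rest-frame lifetime is the proper time; the lab measures the dilated interval Δt = γτ₀ = 2.412 × 89.5 ps.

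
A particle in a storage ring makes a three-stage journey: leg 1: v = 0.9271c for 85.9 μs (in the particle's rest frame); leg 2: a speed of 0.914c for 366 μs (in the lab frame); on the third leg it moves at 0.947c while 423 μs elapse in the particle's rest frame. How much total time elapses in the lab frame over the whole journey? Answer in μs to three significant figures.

Leg 1: γ = 1/√(1 − 0.9271²) = 1/√0.1405 = 2.668; Δt_1 = 2.668 × 85.9 = 229.2 μs.
Leg 2: 366 μs is already measured in the lab frame.
Leg 3: γ = 1/√(1 − 0.947²) = 1/√0.1032 = 3.113; Δt_3 = 3.113 × 423 = 1317 μs.
Total: 229.2 + 366.0 + 1317 μs.

Δt = 1910 μs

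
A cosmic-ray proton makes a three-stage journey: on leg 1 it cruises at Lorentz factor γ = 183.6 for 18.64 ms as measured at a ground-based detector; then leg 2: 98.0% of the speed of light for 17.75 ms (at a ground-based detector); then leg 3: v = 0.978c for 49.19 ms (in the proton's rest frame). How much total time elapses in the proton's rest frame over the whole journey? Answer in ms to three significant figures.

Leg 1: γ = 183.6; τ_1 = 18.64/183.6 = 0.1015 ms.
Leg 2: β = 0.980; γ = 1/√(1 − 0.980²) = 1/√0.03960 = 5.025; τ_2 = 17.75/5.025 = 3.532 ms.
Leg 3: 49.19 ms is already measured in the proton's rest frame.
Total: 0.1015 + 3.532 + 49.19 ms.

τ = 52.8 ms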